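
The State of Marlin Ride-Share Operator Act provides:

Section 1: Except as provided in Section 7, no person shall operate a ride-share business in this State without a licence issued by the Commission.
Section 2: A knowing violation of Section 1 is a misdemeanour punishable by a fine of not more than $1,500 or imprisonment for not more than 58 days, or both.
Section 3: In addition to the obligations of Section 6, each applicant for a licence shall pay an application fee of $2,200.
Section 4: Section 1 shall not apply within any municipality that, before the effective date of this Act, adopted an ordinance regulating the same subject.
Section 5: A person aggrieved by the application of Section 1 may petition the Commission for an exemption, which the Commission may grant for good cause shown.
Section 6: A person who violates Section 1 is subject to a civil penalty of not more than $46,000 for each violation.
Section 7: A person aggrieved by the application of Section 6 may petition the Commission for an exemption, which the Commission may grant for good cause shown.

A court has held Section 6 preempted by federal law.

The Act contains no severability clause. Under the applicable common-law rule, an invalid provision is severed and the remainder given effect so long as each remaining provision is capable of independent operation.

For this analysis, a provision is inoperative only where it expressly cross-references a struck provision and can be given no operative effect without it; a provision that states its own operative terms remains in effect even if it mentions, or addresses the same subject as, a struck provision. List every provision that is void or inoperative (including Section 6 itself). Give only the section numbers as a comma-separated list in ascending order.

Section 6 is struck. The only function of Section 7 is the exemption procedure for Section 6, so it cannot stand once Section 6 is removed. Section 3 mentions Section 6 but its own obligation stands independently of Section 6, so Section 3 is not affected. Section 1 mentions Section 7 but its own obligation stands independently of Section 7, so Section 1 is not affected. With no severability clause, the stated default rule severs what cannot stand and enforces each remaining provision that can operate on its own. Section 1, Section 2, Section 3, Section 4, and Section 5 remain in effect.

6, 7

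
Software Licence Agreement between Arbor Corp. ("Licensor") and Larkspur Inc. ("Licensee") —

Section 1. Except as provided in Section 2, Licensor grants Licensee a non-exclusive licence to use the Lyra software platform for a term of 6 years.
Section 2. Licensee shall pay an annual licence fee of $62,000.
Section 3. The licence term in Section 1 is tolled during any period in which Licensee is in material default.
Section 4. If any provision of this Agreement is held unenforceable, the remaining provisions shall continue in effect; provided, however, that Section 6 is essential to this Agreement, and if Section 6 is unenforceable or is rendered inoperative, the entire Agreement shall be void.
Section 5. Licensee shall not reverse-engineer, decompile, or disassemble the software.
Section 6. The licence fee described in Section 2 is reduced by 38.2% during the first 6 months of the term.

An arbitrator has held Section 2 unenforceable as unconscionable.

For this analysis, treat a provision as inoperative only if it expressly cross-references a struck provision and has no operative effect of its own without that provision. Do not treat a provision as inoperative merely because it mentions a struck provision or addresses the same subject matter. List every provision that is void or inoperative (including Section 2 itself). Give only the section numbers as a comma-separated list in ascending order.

Section 2 is struck. Section 6 operates only by reference to Section 2, so it falls with Section 2. Section 4 makes Section 6 an essential term, and Section 6 has been rendered inoperative by the cascade; under Section 4, the entire Agreement is therefore void. No provision of the Agreement survives.

1, 2, 3, 4, 5, 6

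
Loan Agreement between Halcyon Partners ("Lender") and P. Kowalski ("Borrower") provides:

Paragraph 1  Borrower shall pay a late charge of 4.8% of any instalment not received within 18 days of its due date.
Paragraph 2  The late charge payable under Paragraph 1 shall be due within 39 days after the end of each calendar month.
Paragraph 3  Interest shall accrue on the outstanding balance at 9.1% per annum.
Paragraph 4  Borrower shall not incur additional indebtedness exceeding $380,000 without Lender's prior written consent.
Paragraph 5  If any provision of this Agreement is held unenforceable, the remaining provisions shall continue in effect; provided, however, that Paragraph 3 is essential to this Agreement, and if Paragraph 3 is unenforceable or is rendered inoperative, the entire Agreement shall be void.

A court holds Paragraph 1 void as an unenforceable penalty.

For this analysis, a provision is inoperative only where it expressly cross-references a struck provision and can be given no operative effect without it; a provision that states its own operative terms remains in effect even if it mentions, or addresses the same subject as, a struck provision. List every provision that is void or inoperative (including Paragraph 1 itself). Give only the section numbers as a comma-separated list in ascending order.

Paragraph 1 is struck. The whole of Paragraph 2 is the payment deadline for the late charge, defined by reference to Paragraph 1, so Paragraph 2 cannot stand once Paragraph 1 is removed. Paragraph 5 makes Paragraph 3 an essential term, but Paragraph 3 is unaffected, so the severability proviso in Paragraph 5 preserves the remaining provisions. That leaves Paragraph 3, Paragraph 4, and Paragraph 5 in effect.

1, 2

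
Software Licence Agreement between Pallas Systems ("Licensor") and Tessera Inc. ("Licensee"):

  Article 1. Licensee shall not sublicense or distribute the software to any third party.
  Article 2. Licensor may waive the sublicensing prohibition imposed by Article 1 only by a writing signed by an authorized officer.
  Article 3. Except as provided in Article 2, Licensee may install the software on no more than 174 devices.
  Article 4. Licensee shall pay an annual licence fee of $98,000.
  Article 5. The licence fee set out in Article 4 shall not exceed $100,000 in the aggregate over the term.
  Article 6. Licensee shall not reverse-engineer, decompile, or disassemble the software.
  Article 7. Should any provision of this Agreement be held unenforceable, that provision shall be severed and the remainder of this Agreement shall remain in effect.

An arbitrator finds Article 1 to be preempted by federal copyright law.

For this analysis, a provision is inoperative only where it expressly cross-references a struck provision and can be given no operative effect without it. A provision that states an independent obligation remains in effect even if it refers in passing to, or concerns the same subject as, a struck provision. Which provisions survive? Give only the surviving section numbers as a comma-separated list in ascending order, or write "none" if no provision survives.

3, 4, 5, 6, 7

Article 1 is struck. The only function of Article 2 is the waiver condition for Article 1, so it cannot stand once Article 1 is removed. Article 3 mentions Article 2 but its own obligation stands independently of Article 2, so Article 3 is not affected. Article 7 is a severability clause and preserves every provision that can still be given independent effect. The provisions still in force are Article 3, Article 4, Article 5, Article 6, and Article 7.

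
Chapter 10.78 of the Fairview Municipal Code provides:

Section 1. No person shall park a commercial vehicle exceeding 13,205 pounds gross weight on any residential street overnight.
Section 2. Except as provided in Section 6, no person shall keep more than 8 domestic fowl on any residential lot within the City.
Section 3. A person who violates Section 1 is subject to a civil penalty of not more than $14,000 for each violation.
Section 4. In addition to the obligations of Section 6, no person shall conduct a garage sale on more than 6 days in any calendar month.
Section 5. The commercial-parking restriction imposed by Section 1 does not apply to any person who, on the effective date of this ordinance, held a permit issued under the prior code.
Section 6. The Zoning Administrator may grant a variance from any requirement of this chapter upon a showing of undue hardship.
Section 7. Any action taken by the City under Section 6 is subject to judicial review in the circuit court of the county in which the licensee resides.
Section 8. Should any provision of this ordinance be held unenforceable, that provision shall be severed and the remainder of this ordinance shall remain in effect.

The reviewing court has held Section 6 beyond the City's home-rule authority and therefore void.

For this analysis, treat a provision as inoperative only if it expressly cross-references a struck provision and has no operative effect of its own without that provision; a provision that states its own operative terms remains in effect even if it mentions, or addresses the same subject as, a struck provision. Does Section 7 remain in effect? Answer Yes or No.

Section 6 is struck. Section 7 merely fixes the judicial-review right for Section 6; with Section 6 gone it has nothing to operate on and falls away. Although Section 2 refers to Section 6, its operative terms do not depend on Section 6, so it remains in effect. Section 4 mentions Section 6 but its own obligation stands independently of Section 6, so Section 4 is not affected. Under the severability clause in Section 8, the remaining provisions continue in force. That leaves Section 1, Section 2, Section 3, Section 4, Section 5, and Section 8 in effect. Section 7 is among the inoperative provisions, so the answer is no.

No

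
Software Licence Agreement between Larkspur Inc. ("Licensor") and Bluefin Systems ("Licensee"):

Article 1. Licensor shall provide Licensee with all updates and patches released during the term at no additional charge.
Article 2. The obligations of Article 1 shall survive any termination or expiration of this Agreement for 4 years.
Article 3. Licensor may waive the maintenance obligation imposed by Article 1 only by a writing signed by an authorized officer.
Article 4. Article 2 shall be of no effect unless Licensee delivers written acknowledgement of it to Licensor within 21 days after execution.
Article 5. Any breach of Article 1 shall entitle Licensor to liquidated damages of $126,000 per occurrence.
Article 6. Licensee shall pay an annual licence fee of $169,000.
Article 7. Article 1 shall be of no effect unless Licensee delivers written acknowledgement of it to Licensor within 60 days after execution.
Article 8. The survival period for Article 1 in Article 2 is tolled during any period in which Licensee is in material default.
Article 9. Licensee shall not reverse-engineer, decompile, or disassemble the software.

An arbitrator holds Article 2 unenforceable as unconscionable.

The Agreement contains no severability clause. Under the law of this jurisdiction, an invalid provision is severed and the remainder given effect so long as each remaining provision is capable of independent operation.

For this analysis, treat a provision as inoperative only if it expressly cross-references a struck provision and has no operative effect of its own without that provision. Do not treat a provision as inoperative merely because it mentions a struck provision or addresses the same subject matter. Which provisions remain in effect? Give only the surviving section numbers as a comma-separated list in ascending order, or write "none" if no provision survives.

Article 2 is struck. Article 4 has no operative effect of its own apart from Article 2 and is therefore inoperative. Article 8 operates only by reference to Article 2, so it falls with Article 2. Under the stated default rule, only provisions that cannot operate independently fall away; the rest are enforced. The provisions still in force are Article 1, Article 3, Article 5, Article 6, Article 7, and Article 9.

1, 3, 5, 6, 7, 9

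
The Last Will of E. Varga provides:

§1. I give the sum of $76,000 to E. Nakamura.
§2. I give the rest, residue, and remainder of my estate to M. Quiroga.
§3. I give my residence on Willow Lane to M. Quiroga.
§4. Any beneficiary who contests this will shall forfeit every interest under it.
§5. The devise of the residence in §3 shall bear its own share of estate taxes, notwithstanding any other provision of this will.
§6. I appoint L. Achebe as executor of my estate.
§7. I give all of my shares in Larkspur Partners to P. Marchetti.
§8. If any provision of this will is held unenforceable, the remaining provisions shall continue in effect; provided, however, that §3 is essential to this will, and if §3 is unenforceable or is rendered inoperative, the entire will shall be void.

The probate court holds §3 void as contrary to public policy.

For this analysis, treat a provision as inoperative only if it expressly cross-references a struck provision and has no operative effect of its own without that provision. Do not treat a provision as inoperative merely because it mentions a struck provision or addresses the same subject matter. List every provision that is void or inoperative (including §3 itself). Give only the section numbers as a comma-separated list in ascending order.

1, 2, 3, 4, 5, 6, 7, 8

§3 is struck. §5 has no operative effect of its own apart from §3 and is therefore inoperative. §8 makes §3 an essential term, and §3 is the provision held invalid; under §8, the entire will is therefore void. No provision of the will survives.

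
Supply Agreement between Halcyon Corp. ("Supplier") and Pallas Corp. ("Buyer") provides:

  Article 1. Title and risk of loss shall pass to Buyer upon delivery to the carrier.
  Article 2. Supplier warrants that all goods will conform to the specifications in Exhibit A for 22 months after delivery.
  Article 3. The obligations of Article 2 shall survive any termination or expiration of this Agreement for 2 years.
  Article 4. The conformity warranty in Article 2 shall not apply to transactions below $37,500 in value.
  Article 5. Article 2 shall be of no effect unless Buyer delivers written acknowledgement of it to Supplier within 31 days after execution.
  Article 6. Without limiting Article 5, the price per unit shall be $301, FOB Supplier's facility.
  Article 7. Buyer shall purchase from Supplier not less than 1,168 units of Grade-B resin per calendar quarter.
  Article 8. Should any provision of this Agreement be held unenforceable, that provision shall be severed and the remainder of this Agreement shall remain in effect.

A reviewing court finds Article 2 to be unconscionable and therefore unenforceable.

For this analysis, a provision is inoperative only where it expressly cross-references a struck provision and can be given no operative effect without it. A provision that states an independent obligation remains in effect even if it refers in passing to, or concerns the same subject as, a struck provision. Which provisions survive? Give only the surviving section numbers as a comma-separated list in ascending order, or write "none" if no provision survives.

Article 2 is struck. The only function of Article 3 is the survival period for Article 2, so it cannot stand once Article 2 is removed. The whole of Article 4 is the carve-out from the conformity warranty, defined by reference to Article 2, so Article 4 cannot stand once Article 2 is removed. Article 5 merely fixes the acknowledgement condition for Article 2; with Article 2 gone it has nothing to operate on and falls away. Article 6 mentions Article 5 but its own obligation stands independently of Article 5, so Article 6 is not affected. Under the severability clause in Article 8, the remaining provisions continue in force. That leaves Article 1, Article 6, Article 7, and Article 8 in effect.

1, 6, 7, 8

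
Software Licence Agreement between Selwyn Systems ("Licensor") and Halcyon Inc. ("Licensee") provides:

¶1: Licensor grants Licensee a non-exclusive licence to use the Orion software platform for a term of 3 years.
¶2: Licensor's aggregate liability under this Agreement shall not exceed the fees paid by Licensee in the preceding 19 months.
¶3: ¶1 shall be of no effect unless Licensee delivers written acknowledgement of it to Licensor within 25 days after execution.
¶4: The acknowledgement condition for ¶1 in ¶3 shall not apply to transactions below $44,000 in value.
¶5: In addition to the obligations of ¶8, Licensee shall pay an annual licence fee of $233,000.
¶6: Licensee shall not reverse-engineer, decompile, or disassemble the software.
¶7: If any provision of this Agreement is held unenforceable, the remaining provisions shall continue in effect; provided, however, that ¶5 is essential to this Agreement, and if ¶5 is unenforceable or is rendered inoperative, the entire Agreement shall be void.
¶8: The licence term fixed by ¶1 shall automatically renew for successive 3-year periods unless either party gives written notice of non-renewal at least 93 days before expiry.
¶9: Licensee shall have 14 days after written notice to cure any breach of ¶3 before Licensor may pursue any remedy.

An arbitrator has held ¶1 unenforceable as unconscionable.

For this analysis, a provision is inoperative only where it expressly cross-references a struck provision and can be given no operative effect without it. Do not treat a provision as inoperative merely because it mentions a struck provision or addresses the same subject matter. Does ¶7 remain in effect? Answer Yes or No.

¶1 is struck. The only function of ¶3 is the acknowledgement condition for ¶1, so it cannot stand once ¶1 is removed. ¶8 operates only by reference to ¶1, so it falls with ¶1. The whole of ¶4 is the carve-out from the acknowledgement condition for ¶1, defined by reference to ¶3, so ¶4 cannot stand once ¶3 is removed. ¶9 operates only by reference to ¶3, so it falls with ¶3. ¶5 mentions ¶8 but its own obligation stands independently of ¶8, so ¶5 is not affected. ¶7 makes ¶5 an essential term, but ¶5 is unaffected, so the severability proviso in ¶7 preserves the remaining provisions. That leaves ¶2, ¶5, ¶6, and ¶7 in effect. ¶7 is among the surviving provisions, so the answer is yes.

Yes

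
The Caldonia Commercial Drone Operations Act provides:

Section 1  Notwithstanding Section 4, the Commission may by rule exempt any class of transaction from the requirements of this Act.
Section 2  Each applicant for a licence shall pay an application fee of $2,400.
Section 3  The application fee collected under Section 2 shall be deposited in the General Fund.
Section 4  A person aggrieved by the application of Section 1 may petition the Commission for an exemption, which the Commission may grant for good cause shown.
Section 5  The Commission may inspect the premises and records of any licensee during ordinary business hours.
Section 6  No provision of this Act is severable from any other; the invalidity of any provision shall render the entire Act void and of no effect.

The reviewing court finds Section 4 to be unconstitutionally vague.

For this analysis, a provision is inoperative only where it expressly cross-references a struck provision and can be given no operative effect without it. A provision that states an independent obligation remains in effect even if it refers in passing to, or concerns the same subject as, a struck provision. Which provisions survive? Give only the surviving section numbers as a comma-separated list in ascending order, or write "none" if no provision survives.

none

Section 4 is struck. Nothing else in the Act is defined by reference to Section 4. Section 6 provides that the Act is not severable, so the invalidity of any one provision voids the entire Act. No provision of the Act survives.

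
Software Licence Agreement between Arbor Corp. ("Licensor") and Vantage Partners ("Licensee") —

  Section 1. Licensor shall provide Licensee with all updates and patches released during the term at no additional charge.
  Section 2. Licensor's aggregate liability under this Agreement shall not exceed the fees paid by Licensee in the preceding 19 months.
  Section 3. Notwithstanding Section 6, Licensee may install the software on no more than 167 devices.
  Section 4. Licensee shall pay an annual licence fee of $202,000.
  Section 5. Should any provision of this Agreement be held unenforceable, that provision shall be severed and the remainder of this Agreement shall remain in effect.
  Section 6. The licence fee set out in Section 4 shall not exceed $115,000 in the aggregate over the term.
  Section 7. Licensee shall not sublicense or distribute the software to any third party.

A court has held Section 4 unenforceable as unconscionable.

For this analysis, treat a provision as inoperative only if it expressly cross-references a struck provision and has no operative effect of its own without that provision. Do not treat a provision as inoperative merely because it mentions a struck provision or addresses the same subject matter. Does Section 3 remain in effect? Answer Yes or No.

Yes

Section 4 is struck. Section 6 operates only by reference to Section 4, so it falls with Section 4. Although Section 3 refers to Section 6, its operative terms do not depend on Section 6, so it remains in effect. Under the severability clause in Section 5, the remaining provisions continue in force. The provisions still in force are Section 1, Section 2, Section 3, Section 5, and Section 7. Section 3 is among the surviving provisions, so the answer is yes.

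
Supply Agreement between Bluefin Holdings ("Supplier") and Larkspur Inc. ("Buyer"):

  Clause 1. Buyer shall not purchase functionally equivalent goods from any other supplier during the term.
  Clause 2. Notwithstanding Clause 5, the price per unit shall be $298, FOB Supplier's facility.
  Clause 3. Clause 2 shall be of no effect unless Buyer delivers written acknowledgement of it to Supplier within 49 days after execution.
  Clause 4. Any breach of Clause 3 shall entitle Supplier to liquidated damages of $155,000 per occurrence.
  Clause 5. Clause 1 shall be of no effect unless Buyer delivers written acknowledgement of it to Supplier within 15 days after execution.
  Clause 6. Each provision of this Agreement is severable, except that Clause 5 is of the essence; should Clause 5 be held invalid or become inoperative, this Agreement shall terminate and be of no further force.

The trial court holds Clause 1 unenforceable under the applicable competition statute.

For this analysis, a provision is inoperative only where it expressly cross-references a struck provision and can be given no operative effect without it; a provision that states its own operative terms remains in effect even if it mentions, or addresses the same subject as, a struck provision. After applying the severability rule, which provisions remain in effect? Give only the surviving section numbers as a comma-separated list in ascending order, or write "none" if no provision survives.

none

Clause 1 is struck. Clause 5 has no operative effect of its own apart from Clause 1 and is therefore inoperative. Clause 6 makes Clause 5 an essential term, and Clause 5 has been rendered inoperative by the cascade; under Clause 6, the entire Agreement is therefore void. No provision of the Agreement survives.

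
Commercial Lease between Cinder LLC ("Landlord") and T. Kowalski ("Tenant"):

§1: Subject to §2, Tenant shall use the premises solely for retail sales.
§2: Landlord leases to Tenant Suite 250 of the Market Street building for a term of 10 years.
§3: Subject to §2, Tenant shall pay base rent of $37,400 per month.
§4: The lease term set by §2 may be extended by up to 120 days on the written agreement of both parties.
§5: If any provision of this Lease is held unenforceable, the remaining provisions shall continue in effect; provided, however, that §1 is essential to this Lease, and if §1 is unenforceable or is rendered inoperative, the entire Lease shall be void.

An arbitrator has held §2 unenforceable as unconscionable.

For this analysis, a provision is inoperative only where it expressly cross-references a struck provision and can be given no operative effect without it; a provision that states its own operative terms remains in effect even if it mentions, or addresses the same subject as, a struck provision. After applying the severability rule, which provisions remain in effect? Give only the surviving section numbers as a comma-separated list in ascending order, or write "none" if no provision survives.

1, 3, 5

§2 is struck. §4 does nothing except set the extension of the lease term by reference to §2; with §2 gone it has no independent effect and is inoperative. §1 mentions §2 but its own obligation stands independently of §2, so §1 is not affected. Although §3 refers to §2, its operative terms do not depend on §2, so it remains in effect. §5 makes §1 an essential term, but §1 is unaffected, so the severability proviso in §5 preserves the remaining provisions. §1, §3, and §5 remain in effect.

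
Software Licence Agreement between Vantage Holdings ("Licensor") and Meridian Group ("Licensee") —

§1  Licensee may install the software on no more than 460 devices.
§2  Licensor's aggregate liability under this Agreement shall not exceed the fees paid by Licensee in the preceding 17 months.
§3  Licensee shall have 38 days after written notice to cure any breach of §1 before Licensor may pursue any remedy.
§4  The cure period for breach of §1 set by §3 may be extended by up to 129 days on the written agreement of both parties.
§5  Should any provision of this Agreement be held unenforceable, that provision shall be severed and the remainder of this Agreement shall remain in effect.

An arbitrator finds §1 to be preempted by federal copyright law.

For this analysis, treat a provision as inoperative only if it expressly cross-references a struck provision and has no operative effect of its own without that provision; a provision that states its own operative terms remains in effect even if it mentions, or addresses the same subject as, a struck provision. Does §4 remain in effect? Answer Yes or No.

No

§1 is struck. §3 operates only by reference to §1, so it falls with §1. §4 does nothing except set the extension of the cure period for breach of §1 by reference to §3; with §3 gone it has no independent effect and is inoperative. Under the severability clause in §5, the remaining provisions continue in force. The provisions still in force are §2 and §5. §4 is among the inoperative provisions, so the answer is no.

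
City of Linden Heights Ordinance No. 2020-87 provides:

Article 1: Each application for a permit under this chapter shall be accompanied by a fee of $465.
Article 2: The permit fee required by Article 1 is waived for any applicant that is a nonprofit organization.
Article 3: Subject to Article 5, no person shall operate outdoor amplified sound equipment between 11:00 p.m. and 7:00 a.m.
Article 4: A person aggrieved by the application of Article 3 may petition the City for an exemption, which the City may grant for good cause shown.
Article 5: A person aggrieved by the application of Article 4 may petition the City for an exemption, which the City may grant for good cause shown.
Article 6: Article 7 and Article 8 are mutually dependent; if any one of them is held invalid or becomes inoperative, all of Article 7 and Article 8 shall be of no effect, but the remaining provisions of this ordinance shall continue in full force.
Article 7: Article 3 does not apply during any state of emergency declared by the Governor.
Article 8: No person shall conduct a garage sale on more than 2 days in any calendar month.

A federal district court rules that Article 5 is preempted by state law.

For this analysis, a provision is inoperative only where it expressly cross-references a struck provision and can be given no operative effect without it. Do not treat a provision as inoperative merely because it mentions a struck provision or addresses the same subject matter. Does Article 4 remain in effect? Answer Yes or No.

Yes

Article 5 is struck. Article 3 mentions Article 5 but its own obligation stands independently of Article 5, so Article 3 is not affected. No other provision's operative terms depend on Article 5. Article 6 ties Article 7 and Article 8 together, but none of those is affected here; the remaining provisions continue in force under Article 6. The provisions still in force are Article 1, Article 2, Article 3, Article 4, Article 6, Article 7, and Article 8. Article 4 is among the surviving provisions, so the answer is yes.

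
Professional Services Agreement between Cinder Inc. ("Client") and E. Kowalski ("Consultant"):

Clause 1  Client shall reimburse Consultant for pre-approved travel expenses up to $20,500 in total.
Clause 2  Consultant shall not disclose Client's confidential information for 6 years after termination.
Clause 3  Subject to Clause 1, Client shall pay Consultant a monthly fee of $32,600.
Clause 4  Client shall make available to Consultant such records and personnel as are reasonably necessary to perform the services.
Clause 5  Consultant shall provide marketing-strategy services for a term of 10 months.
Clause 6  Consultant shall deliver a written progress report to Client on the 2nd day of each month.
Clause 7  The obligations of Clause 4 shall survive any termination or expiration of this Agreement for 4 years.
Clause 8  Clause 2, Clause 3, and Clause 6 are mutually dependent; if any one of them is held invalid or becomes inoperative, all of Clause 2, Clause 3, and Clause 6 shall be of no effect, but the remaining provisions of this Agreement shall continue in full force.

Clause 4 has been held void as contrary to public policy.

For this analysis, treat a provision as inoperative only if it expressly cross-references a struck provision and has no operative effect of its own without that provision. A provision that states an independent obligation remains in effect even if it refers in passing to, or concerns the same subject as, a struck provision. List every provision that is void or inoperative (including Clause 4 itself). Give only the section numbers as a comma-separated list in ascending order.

4, 7

Clause 4 is struck. The only function of Clause 7 is the survival period for Clause 4, so it cannot stand once Clause 4 is removed. Clause 8 ties Clause 2, Clause 3, and Clause 6 together, but none of those is affected here; the remaining provisions continue in force under Clause 8. The provisions still in force are Clause 1, Clause 2, Clause 3, Clause 5, Clause 6, and Clause 8.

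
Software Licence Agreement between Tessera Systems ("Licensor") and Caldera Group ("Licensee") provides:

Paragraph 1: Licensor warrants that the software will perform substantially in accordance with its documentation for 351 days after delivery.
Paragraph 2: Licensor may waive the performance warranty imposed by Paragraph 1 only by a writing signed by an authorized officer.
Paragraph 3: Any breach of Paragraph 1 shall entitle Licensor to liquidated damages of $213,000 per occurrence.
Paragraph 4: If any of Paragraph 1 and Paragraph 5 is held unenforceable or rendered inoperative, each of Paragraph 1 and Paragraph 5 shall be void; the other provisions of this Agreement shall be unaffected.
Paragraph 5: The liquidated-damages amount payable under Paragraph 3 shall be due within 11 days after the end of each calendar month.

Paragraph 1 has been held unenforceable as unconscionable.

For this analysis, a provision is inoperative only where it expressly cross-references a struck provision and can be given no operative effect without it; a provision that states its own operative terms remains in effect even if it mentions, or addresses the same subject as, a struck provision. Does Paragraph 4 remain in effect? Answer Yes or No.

Paragraph 1 is struck. Paragraph 2 has no operative effect of its own apart from Paragraph 1 and is therefore inoperative. The whole of Paragraph 3 is the liquidated-damages amount, defined by reference to Paragraph 1, so Paragraph 3 cannot stand once Paragraph 1 is removed. Paragraph 5 has no operative effect of its own apart from Paragraph 3 and is therefore inoperative. Paragraph 4 declares Paragraph 1 and Paragraph 5 mutually dependent; since one of them has fallen, all of them are of no effect. The remainder continues in force under Paragraph 4. Only Paragraph 4 remains in effect. Paragraph 4 is among the surviving provisions, so the answer is yes.

Yes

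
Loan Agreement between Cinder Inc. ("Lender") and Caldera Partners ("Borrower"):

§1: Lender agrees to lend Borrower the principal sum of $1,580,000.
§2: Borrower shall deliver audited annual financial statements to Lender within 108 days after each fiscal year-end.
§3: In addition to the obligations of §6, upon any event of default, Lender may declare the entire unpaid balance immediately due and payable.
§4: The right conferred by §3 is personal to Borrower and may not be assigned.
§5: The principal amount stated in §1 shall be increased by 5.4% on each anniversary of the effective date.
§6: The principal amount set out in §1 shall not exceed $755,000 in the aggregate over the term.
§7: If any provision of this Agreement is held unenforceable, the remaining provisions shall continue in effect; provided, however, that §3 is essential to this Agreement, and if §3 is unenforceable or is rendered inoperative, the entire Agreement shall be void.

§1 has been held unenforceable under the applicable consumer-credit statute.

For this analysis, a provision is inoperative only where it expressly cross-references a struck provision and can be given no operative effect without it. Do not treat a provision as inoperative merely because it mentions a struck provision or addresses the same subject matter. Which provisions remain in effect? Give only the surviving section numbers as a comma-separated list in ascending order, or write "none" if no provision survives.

§1 is struck. The whole of §5 is the escalation of the principal amount, defined by reference to §1, so §5 cannot stand once §1 is removed. The whole of §6 is the aggregate cap on the principal amount, defined by reference to §1, so §6 cannot stand once §1 is removed. Although §3 refers to §6, its operative terms do not depend on §6, so it remains in effect. §7 makes §3 an essential term, but §3 is unaffected, so the severability proviso in §7 preserves the remaining provisions. §2, §3, §4, and §7 remain in effect.

2, 3, 4, 7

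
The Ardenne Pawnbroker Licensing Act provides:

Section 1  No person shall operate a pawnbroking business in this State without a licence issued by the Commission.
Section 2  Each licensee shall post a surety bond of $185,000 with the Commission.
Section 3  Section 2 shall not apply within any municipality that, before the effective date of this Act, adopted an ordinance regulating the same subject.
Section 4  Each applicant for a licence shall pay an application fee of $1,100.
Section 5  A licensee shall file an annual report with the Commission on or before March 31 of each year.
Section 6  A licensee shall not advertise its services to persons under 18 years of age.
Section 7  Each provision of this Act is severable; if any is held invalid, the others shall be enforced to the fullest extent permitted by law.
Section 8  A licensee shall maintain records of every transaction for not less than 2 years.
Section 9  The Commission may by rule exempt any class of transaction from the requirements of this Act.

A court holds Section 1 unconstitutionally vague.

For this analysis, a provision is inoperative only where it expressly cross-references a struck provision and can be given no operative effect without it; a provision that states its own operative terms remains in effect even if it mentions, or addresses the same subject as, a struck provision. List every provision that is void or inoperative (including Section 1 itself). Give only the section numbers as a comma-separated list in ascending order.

1

Section 1 is struck. No other provision's operative terms depend on Section 1. Under the severability clause in Section 7, the remaining provisions continue in force. That leaves Section 2, Section 3, Section 4, Section 5, Section 6, Section 7, Section 8, and Section 9 in effect.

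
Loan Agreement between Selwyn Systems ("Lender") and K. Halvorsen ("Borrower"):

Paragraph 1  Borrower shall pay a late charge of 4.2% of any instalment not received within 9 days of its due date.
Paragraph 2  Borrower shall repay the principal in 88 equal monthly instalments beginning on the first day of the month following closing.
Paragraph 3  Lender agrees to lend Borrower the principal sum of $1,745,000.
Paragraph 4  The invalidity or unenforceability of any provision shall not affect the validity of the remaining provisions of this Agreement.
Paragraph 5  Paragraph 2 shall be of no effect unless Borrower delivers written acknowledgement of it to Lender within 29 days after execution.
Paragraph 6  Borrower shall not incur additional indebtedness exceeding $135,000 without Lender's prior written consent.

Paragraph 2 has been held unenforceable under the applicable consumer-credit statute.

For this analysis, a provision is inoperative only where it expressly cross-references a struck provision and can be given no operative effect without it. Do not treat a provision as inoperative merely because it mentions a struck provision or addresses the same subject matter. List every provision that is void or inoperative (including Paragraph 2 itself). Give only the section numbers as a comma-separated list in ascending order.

Paragraph 2 is struck. Paragraph 5 operates only by reference to Paragraph 2, so it falls with Paragraph 2. Paragraph 4 is a severability clause and preserves every provision that can still be given independent effect. The provisions still in force are Paragraph 1, Paragraph 3, Paragraph 4, and Paragraph 6.

2, 5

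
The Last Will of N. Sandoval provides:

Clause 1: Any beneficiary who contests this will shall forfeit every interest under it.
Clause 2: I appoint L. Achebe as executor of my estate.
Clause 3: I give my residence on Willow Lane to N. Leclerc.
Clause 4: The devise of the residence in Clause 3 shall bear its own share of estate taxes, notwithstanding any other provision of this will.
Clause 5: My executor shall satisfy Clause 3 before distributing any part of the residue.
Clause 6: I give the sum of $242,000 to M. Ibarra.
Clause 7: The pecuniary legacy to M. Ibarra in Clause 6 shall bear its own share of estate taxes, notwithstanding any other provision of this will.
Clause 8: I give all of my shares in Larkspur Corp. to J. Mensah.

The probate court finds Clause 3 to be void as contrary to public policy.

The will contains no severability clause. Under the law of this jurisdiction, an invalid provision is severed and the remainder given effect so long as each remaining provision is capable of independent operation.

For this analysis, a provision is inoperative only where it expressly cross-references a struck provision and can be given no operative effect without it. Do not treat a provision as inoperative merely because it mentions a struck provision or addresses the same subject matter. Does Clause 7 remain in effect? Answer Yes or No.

Clause 3 is struck. Clause 4 operates only by reference to Clause 3, so it falls with Clause 3. Clause 5 has no operative effect of its own apart from Clause 3 and is therefore inoperative. Under the stated default rule, only provisions that cannot operate independently fall away; the rest are enforced. Clause 1, Clause 2, Clause 6, Clause 7, and Clause 8 remain in effect. Clause 7 is among the surviving provisions, so the answer is yes.

Yes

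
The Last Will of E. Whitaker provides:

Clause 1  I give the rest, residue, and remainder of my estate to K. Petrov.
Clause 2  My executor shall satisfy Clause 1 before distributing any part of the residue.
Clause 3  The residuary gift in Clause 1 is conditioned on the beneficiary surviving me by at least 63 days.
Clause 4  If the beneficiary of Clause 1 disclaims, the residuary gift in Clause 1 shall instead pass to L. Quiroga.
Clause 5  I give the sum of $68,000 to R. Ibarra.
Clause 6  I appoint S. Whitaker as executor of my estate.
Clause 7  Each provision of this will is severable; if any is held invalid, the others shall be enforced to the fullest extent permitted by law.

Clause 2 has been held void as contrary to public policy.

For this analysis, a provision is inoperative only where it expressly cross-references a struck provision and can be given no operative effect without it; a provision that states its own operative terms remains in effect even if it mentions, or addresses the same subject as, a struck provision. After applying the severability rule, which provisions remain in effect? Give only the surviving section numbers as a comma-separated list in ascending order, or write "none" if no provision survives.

1, 3, 4, 5, 6, 7

Clause 2 is struck. Nothing else in the will is defined by reference to Clause 2. Clause 7 is a severability clause and preserves every provision that can still be given independent effect. That leaves Clause 1, Clause 3, Clause 4, Clause 5, Clause 6, and Clause 7 in effect.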